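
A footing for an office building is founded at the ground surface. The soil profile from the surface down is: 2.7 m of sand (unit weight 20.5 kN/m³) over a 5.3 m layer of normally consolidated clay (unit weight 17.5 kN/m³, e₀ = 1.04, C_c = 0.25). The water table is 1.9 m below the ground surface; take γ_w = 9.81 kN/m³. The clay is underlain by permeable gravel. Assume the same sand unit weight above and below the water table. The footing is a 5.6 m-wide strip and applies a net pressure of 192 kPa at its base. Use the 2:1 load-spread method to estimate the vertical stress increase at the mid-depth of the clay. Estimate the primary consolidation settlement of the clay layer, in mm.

S_c ≈ 252 mm

Mid-depth of clay below the ground surface: z = 2.7 + 5.3/2 = 5.35 m.
Total vertical stress at mid-clay: σ_v = 20.5×2.7 + 17.5×2.65 = 101.72 kPa.
Pore pressure: u = 9.81×(5.35 − 1.9) = 33.845 kPa.
Initial effective stress: σ'_0 = σ_v − u = 101.72 − 33.845 = 67.875 kPa.
Stress increase at mid-clay by the 2:1 spreading method:
Δσ = qB/(B+z) = 192×5.6/(5.6+5.35) = 98.192 kPa
Final effective stress: σ'_f = σ'_0 + Δσ = 67.875 + 98.192 = 166.07 kPa.
Normally consolidated clay, so the full stress increment lies on the virgin compression line:
S_c = C_c·H/(1+e₀)·log₁₀(σ'_f/σ'_0) = 0.25×5.3/(1+1.04)×log₁₀(166.07/67.875)
    = 0.64951 × 0.38858 = 0.2524 m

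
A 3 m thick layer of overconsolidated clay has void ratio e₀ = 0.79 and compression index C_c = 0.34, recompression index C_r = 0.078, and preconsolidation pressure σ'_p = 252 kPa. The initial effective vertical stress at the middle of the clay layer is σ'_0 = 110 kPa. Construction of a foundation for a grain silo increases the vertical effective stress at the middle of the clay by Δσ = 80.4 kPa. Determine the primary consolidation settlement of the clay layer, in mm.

S_c ≈ 31.1 mm

Final effective stress: σ'_f = 110 + 80.4 = 190.4 kPa.
σ'_f = 190.4 ≤ σ'_p = 252 kPa, so the clay remains overconsolidated and only the recompression index applies:
S_c = C_r·H/(1+e₀)·log₁₀(σ'_f/σ'_0) = 0.078×3/1.79×log₁₀(190.4/110)
    = 0.13073 × 0.23827 = 0.03115 m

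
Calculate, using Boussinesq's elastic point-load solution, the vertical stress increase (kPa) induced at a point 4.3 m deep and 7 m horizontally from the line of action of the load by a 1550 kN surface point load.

Δσ_z ≈ 1.57 kPa

Boussinesq vertical stress below a point load on an elastic half-space:
Δσ_z = 3P/(2πz²) · [1 + (r/z)²]^(−5/2)
r/z = 7/4.3 = 1.6279; [1+(r/z)²]^(−5/2) = 0.039287.
Δσ_z = 3×1550/(2π×4.3²) × 0.039287 = 40.025 × 0.039287 = 1.572 kPa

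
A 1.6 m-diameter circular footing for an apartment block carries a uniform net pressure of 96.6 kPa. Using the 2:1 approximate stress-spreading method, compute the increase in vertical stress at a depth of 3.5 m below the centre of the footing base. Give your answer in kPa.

By the 2:1 method the load spreads at 1 horizontal : 2 vertical, so at depth z the loaded area has grown by z in each plan dimension:
Δσ ≈ qD²/(D+z)² = 96.6×1.6²/(1.6+3.5)² = 9.5077 kPa

Δσ_z ≈ 9.51 kPa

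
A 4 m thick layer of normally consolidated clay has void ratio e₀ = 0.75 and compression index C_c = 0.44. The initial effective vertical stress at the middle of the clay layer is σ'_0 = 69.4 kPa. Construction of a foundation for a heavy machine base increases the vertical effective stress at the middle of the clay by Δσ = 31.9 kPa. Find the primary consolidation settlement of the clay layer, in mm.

Final effective stress: σ'_f = σ'_0 + Δσ = 69.4 + 31.9 = 101.3 kPa.
Normally consolidated clay, so the full stress increment lies on the virgin compression line:
S_c = C_c·H/(1+e₀)·log₁₀(σ'_f/σ'_0) = 0.44×4/(1+0.75)×log₁₀(101.3/69.4)
    = 1.0057 × 0.16425 = 0.1652 m

S_c ≈ 165 mm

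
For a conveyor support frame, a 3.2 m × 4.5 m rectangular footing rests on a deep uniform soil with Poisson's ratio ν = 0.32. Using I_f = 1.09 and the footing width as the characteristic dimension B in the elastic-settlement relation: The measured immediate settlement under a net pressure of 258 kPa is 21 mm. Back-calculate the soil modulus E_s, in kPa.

S_e = q·B·(1−ν²)/E_s · I_f  ⇒  E_s = q·B·(1−ν²)·I_f / S_e.
E_s = 258 × 3.2 × 0.8976 × 1.09 / 0.021 = 38460 kPa

E_s ≈ 38500 kPa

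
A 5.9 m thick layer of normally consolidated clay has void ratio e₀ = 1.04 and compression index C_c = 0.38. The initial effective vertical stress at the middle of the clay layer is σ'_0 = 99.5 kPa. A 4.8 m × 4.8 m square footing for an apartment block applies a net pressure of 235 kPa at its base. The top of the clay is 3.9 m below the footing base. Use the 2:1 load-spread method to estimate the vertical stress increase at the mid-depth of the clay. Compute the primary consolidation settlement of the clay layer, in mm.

S_c ≈ 161 mm

Mid-depth of clay below the footing base: z = 3.9 + 5.9/2 = 6.85 m.
Stress increase at mid-clay by the 2:1 spreading method:
Δσ = qBL/((B+z)(L+z)) = 235×4.8×4.8/((4.8+6.85)(4.8+6.85)) = 39.893 kPa
Final effective stress: σ'_f = σ'_0 + Δσ = 99.5 + 39.893 = 139.39 kPa.
Normally consolidated clay, so the full stress increment lies on the virgin compression line:
S_c = C_c·H/(1+e₀)·log₁₀(σ'_f/σ'_0) = 0.38×5.9/(1+1.04)×log₁₀(139.39/99.5)
    = 1.099 × 0.14641 = 0.1609 m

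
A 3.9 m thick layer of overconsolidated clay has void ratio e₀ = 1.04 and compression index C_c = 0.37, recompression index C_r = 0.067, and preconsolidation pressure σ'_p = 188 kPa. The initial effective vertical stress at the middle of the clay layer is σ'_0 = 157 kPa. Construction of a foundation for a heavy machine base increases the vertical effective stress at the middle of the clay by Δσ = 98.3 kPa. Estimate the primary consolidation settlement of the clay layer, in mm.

Final effective stress: σ'_f = 157 + 98.3 = 255.3 kPa.
σ'_f = 255.3 > σ'_p = 188 kPa, so the stress path crosses the preconsolidation pressure — recompression up to σ'_p, then virgin compression beyond:
S_c = H/(1+e₀)·[C_r·log₁₀(σ'_p/σ'_0) + C_c·log₁₀(σ'_f/σ'_p)]
    = 3.9/2.04 × [0.067×log₁₀(188/157) + 0.37×log₁₀(255.3/188)]
    = 1.9118 × [0.0052433 + 0.04917] = 0.104 m

S_c ≈ 104 mm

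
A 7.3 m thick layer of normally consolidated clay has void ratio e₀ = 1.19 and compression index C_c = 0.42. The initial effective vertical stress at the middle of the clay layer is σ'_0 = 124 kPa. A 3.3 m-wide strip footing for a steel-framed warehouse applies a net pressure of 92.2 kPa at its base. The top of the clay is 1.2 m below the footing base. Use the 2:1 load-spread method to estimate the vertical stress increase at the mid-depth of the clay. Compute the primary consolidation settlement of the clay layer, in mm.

S_c ≈ 160 mm

Mid-depth of clay below the footing base: z = 1.2 + 7.3/2 = 4.85 m.
Stress increase at mid-clay by the 2:1 spreading method:
Δσ = qB/(B+z) = 92.2×3.3/(3.3+4.85) = 37.333 kPa
Final effective stress: σ'_f = σ'_0 + Δσ = 124 + 37.333 = 161.33 kPa.
Normally consolidated clay, so the full stress increment lies on the virgin compression line:
S_c = C_c·H/(1+e₀)·log₁₀(σ'_f/σ'_0) = 0.42×7.3/(1+1.19)×log₁₀(161.33/124)
    = 1.4 × 0.11429 = 0.16 m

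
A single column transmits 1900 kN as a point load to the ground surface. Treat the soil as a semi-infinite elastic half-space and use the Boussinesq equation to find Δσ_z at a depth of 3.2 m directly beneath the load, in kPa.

Δσ_z ≈ 88.6 kPa

Boussinesq vertical stress below a point load on an elastic half-space:
Δσ_z = 3P/(2πz²) · [1 + (r/z)²]^(−5/2)
r/z = 0/3.2 = 0; [1+(r/z)²]^(−5/2) = 1.
Δσ_z = 3×1900/(2π×3.2²) × 1 = 88.592 × 1 = 88.59 kPa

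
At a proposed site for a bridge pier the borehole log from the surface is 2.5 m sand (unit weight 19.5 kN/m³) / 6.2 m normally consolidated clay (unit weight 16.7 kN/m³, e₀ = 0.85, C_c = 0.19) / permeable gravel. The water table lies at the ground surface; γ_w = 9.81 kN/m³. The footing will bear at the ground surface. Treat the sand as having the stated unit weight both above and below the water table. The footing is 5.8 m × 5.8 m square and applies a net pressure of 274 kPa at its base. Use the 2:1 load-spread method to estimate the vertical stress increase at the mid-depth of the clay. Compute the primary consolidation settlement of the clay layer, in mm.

Mid-depth of clay below the ground surface: z = 2.5 + 6.2/2 = 5.6 m.
Total vertical stress at mid-clay: σ_v = 19.5×2.5 + 16.7×3.1 = 100.52 kPa.
Pore pressure: u = 9.81×(5.6 − 0) = 54.936 kPa.
Initial effective stress: σ'_0 = σ_v − u = 100.52 − 54.936 = 45.584 kPa.
Stress increase at mid-clay by the 2:1 spreading method:
Δσ = qBL/((B+z)(L+z)) = 274×5.8×5.8/((5.8+5.6)(5.8+5.6)) = 70.925 kPa
Final effective stress: σ'_f = σ'_0 + Δσ = 45.584 + 70.925 = 116.51 kPa.
Normally consolidated clay, so the full stress increment lies on the virgin compression line:
S_c = C_c·H/(1+e₀)·log₁₀(σ'_f/σ'_0) = 0.19×6.2/(1+0.85)×log₁₀(116.51/45.584)
    = 0.63676 × 0.40755 = 0.2595 m

S_c ≈ 260 mm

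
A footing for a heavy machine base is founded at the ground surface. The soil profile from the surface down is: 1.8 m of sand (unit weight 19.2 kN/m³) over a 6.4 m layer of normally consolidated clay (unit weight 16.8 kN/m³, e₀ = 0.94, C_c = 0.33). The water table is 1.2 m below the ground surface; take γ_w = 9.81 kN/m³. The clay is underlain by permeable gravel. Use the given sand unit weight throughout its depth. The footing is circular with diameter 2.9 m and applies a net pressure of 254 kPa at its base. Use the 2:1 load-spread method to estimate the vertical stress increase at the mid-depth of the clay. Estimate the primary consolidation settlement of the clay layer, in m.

S_c ≈ 0.243 m

Mid-depth of clay below the ground surface: z = 1.8 + 6.4/2 = 5 m.
Total vertical stress at mid-clay: σ_v = 19.2×1.8 + 16.8×3.2 = 88.32 kPa.
Pore pressure: u = 9.81×(5 − 1.2) = 37.278 kPa.
Initial effective stress: σ'_0 = σ_v − u = 88.32 − 37.278 = 51.042 kPa.
Stress increase at mid-clay by the 2:1 spreading method:
Δσ ≈ qD²/(D+z)² = 254×2.9²/(2.9+5)² = 34.228 kPa
Final effective stress: σ'_f = σ'_0 + Δσ = 51.042 + 34.228 = 85.27 kPa.
Normally consolidated clay, so the full stress increment lies on the virgin compression line:
S_c = C_c·H/(1+e₀)·log₁₀(σ'_f/σ'_0) = 0.33×6.4/(1+0.94)×log₁₀(85.27/51.042)
    = 1.0887 × 0.22287 = 0.2426 m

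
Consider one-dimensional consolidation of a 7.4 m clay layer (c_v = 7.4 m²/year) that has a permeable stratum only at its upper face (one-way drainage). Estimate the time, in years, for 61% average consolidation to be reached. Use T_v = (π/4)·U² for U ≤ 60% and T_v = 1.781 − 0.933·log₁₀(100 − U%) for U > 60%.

Drainage path length: H_d = H = 7.4 m (single drainage).
U > 60%: T_v = 1.781 − 0.933·log₁₀(100 − 61) = 0.29654.
t = T_v·H_d²/c_v = 0.29654×7.4²/7.4 = 2.194 years.

t ≈ 2.19 years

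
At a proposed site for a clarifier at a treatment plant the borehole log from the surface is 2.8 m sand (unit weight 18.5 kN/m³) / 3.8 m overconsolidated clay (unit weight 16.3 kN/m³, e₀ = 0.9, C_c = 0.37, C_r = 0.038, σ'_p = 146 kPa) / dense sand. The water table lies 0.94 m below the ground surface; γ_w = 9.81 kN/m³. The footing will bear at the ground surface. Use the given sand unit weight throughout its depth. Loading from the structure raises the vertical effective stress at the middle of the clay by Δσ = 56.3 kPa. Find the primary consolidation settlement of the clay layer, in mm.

S_c ≈ 26.4 mm

Mid-depth of clay below the ground surface: z = 2.8 + 3.8/2 = 4.7 m.
Total vertical stress at mid-clay: σ_v = 18.5×2.8 + 16.3×1.9 = 82.77 kPa.
Pore pressure: u = 9.81×(4.7 − 0.94) = 36.886 kPa.
Initial effective stress: σ'_0 = σ_v − u = 82.77 − 36.886 = 45.884 kPa.
Final effective stress: σ'_f = 45.884 + 56.3 = 102.18 kPa.
σ'_f = 102.18 ≤ σ'_p = 146 kPa, so the clay remains overconsolidated and only the recompression index applies:
S_c = C_r·H/(1+e₀)·log₁₀(σ'_f/σ'_0) = 0.038×3.8/1.9×log₁₀(102.18/45.884)
    = 0.076 × 0.3477 = 0.02643 m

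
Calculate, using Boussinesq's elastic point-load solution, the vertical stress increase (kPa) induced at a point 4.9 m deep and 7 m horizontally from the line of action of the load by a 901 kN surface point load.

Δσ_z ≈ 1.11 kPa

Boussinesq vertical stress below a point load on an elastic half-space:
Δσ_z = 3P/(2πz²) · [1 + (r/z)²]^(−5/2)
r/z = 7/4.9 = 1.4286; [1+(r/z)²]^(−5/2) = 0.062019.
Δσ_z = 3×901/(2π×4.9²) × 0.062019 = 17.917 × 0.062019 = 1.111 kPa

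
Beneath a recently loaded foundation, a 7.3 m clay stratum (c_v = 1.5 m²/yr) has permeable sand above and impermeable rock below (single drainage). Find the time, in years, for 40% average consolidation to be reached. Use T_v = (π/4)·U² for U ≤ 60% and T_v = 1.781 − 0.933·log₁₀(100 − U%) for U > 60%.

Drainage path length: H_d = H = 7.3 m (single drainage).
U ≤ 60%: T_v = (π/4)·U² = (π/4)×0.4² = 0.12566.
t = T_v·H_d²/c_v = 0.12566×7.3²/1.5 = 4.464 years.

t ≈ 4.46 years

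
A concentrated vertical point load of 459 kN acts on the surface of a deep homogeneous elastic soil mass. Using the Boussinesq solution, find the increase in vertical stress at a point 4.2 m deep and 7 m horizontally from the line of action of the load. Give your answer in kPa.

Δσ_z ≈ 0.448 kPa

Boussinesq vertical stress below a point load on an elastic half-space:
Δσ_z = 3P/(2πz²) · [1 + (r/z)²]^(−5/2)
r/z = 7/4.2 = 1.6667; [1+(r/z)²]^(−5/2) = 0.03605.
Δσ_z = 3×459/(2π×4.2²) × 0.03605 = 12.424 × 0.03605 = 0.4479 kPa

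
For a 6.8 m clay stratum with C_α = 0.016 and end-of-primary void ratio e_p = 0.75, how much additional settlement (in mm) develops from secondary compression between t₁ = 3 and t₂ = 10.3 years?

Secondary compression: S_s = C_α·H/(1+e_p)·log₁₀(t₂/t₁)
S_s = 0.016×6.8/(1+0.75)×log₁₀(10.3/3)
    = 0.06217 × 0.5357 = 0.03331 m

S_s ≈ 33.3 mm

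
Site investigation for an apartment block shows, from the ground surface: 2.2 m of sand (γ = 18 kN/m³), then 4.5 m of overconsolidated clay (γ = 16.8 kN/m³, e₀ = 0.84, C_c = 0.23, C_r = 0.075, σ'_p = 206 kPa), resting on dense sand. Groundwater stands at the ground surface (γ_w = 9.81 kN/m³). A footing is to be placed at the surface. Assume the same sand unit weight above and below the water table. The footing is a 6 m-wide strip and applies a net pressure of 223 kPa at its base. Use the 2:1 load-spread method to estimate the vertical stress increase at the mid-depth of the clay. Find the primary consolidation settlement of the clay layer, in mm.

S_c ≈ 125 mm

Mid-depth of clay below the ground surface: z = 2.2 + 4.5/2 = 4.45 m.
Total vertical stress at mid-clay: σ_v = 18×2.2 + 16.8×2.25 = 77.4 kPa.
Pore pressure: u = 9.81×(4.45 − 0) = 43.655 kPa.
Initial effective stress: σ'_0 = σ_v − u = 77.4 − 43.655 = 33.745 kPa.
Stress increase at mid-clay by the 2:1 spreading method:
Δσ = qB/(B+z) = 223×6/(6+4.45) = 128.04 kPa
Final effective stress: σ'_f = 33.745 + 128.04 = 161.78 kPa.
σ'_f = 161.78 ≤ σ'_p = 206 kPa, so the clay remains overconsolidated and only the recompression index applies:
S_c = C_r·H/(1+e₀)·log₁₀(σ'_f/σ'_0) = 0.075×4.5/1.84×log₁₀(161.78/33.745)
    = 0.18343 × 0.68072 = 0.1249 m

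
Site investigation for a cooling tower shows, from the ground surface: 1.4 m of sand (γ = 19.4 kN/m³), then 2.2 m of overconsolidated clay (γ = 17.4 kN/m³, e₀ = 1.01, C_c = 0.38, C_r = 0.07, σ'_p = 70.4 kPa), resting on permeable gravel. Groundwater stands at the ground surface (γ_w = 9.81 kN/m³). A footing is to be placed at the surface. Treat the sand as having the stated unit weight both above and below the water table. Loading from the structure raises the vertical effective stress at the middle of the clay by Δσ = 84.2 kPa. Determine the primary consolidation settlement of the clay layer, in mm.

S_c ≈ 113 mm

Mid-depth of clay below the ground surface: z = 1.4 + 2.2/2 = 2.5 m.
Total vertical stress at mid-clay: σ_v = 19.4×1.4 + 17.4×1.1 = 46.3 kPa.
Pore pressure: u = 9.81×(2.5 − 0) = 24.525 kPa.
Initial effective stress: σ'_0 = σ_v − u = 46.3 − 24.525 = 21.775 kPa.
Final effective stress: σ'_f = 21.775 + 84.2 = 105.97 kPa.
σ'_f = 105.97 > σ'_p = 70.4 kPa, so the stress path crosses the preconsolidation pressure — recompression up to σ'_p, then virgin compression beyond:
S_c = H/(1+e₀)·[C_r·log₁₀(σ'_p/σ'_0) + C_c·log₁₀(σ'_f/σ'_p)]
    = 2.2/2.01 × [0.07×log₁₀(70.4/21.775) + 0.38×log₁₀(105.97/70.4)]
    = 1.0945 × [0.035673 + 0.067492] = 0.1129 m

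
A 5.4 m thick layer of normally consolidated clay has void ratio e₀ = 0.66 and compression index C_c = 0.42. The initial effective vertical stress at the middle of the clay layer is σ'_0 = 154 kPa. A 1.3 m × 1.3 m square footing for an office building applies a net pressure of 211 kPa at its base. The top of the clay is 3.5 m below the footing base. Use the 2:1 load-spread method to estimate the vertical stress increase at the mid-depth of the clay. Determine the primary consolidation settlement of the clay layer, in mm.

Mid-depth of clay below the footing base: z = 3.5 + 5.4/2 = 6.2 m.
Stress increase at mid-clay by the 2:1 spreading method:
Δσ = qBL/((B+z)(L+z)) = 211×1.3×1.3/((1.3+6.2)(1.3+6.2)) = 6.3394 kPa
Final effective stress: σ'_f = σ'_0 + Δσ = 154 + 6.3394 = 160.34 kPa.
Normally consolidated clay, so the full stress increment lies on the virgin compression line:
S_c = C_c·H/(1+e₀)·log₁₀(σ'_f/σ'_0) = 0.42×5.4/(1+0.66)×log₁₀(160.34/154)
    = 1.3663 × 0.017521 = 0.02394 m

S_c ≈ 23.9 mm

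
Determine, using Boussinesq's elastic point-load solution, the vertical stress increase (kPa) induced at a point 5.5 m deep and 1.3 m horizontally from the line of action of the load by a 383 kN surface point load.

Δσ_z ≈ 5.28 kPa

Boussinesq vertical stress below a point load on an elastic half-space:
Δσ_z = 3P/(2πz²) · [1 + (r/z)²]^(−5/2)
r/z = 1.3/5.5 = 0.23636; [1+(r/z)²]^(−5/2) = 0.87292.
Δσ_z = 3×383/(2π×5.5²) × 0.87292 = 6.0453 × 0.87292 = 5.277 kPa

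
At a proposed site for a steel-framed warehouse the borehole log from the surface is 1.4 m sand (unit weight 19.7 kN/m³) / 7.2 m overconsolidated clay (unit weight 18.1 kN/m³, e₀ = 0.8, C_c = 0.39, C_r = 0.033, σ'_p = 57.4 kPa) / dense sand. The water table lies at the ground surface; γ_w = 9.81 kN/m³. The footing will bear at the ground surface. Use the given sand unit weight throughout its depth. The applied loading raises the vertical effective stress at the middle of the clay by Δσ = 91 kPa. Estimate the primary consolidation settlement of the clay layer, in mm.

S_c ≈ 594 mm

Mid-depth of clay below the ground surface: z = 1.4 + 7.2/2 = 5 m.
Total vertical stress at mid-clay: σ_v = 19.7×1.4 + 18.1×3.6 = 92.74 kPa.
Pore pressure: u = 9.81×(5 − 0) = 49.05 kPa.
Initial effective stress: σ'_0 = σ_v − u = 92.74 − 49.05 = 43.69 kPa.
Final effective stress: σ'_f = 43.69 + 91 = 134.69 kPa.
σ'_f = 134.69 > σ'_p = 57.4 kPa, so the stress path crosses the preconsolidation pressure — recompression up to σ'_p, then virgin compression beyond:
S_c = H/(1+e₀)·[C_r·log₁₀(σ'_p/σ'_0) + C_c·log₁₀(σ'_f/σ'_p)]
    = 7.2/1.8 × [0.033×log₁₀(57.4/43.69) + 0.39×log₁₀(134.69/57.4)]
    = 4 × [0.0039115 + 0.14447] = 0.5935 m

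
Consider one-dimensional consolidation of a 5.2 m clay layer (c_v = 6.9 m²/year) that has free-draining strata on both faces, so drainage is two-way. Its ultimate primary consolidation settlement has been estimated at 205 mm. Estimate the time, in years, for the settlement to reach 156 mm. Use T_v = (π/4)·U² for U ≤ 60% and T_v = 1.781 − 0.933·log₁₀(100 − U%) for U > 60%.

t ≈ 0.485 years

Drainage path length: H_d = H/2 = 2.6 m (double drainage).
U = S(t)/S_ult = 156/205 = 0.761.
U > 60%: T_v = 1.781 − 0.933·log₁₀(100 − 76.098) = 0.49491.
t = T_v·H_d²/c_v = 0.49491×2.6²/6.9 = 0.4849 years.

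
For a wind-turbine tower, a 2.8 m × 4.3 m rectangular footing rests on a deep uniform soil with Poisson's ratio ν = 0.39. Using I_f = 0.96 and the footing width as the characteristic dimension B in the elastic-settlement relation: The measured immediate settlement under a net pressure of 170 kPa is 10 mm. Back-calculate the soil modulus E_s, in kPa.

E_s ≈ 38700 kPa

S_e = q·B·(1−ν²)/E_s · I_f  ⇒  E_s = q·B·(1−ν²)·I_f / S_e.
E_s = 170 × 2.8 × 0.8479 × 0.96 / 0.01 = 38750 kPa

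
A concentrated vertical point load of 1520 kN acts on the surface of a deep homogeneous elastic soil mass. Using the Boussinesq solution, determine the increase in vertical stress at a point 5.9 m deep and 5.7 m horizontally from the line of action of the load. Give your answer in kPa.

Δσ_z ≈ 4.01 kPa

Boussinesq vertical stress below a point load on an elastic half-space:
Δσ_z = 3P/(2πz²) · [1 + (r/z)²]^(−5/2)
r/z = 5.7/5.9 = 0.9661; [1+(r/z)²]^(−5/2) = 0.19241.
Δσ_z = 3×1520/(2π×5.9²) × 0.19241 = 20.849 × 0.19241 = 4.012 kPa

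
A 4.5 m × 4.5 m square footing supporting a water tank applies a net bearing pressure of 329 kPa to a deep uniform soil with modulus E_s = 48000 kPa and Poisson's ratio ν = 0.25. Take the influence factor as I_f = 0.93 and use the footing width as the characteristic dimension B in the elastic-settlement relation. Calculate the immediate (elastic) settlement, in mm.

Immediate (elastic) settlement: S_e = q·B·(1−ν²)/E_s · I_f.
S_e = 329 × 4.5 × (1 − 0.25²) / 48000 × 0.93
    = 329 × 4.5 × 0.9375 / 48000 × 0.93
    = 0.02689 m = 26.89 mm

S_e ≈ 26.9 mm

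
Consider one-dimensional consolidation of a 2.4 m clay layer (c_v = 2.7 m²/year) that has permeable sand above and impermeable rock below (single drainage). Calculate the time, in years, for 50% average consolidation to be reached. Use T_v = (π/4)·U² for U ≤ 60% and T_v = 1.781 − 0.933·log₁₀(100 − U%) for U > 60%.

t ≈ 0.419 years

Drainage path length: H_d = H = 2.4 m (single drainage).
U ≤ 60%: T_v = (π/4)·U² = (π/4)×0.5² = 0.19635.
t = T_v·H_d²/c_v = 0.19635×2.4²/2.7 = 0.4189 years.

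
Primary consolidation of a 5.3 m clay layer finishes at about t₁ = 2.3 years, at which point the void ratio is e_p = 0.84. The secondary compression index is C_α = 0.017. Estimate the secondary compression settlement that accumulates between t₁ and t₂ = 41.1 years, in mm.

S_s ≈ 61.3 mm

Secondary compression: S_s = C_α·H/(1+e_p)·log₁₀(t₂/t₁)
S_s = 0.017×5.3/(1+0.84)×log₁₀(41.1/2.3)
    = 0.04897 × 1.252 = 0.06131 m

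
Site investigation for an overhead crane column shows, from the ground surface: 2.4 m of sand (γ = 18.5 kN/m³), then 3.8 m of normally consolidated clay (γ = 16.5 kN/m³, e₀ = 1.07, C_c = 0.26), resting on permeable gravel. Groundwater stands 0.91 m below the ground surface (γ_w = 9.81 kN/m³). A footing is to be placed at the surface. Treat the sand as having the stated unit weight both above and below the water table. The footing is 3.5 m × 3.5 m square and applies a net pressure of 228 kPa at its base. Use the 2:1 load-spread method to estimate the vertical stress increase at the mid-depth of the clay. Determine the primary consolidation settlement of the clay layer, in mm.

Mid-depth of clay below the ground surface: z = 2.4 + 3.8/2 = 4.3 m.
Total vertical stress at mid-clay: σ_v = 18.5×2.4 + 16.5×1.9 = 75.75 kPa.
Pore pressure: u = 9.81×(4.3 − 0.91) = 33.256 kPa.
Initial effective stress: σ'_0 = σ_v − u = 75.75 − 33.256 = 42.494 kPa.
Stress increase at mid-clay by the 2:1 spreading method:
Δσ = qBL/((B+z)(L+z)) = 228×3.5×3.5/((3.5+4.3)(3.5+4.3)) = 45.907 kPa
Final effective stress: σ'_f = σ'_0 + Δσ = 42.494 + 45.907 = 88.401 kPa.
Normally consolidated clay, so the full stress increment lies on the virgin compression line:
S_c = C_c·H/(1+e₀)·log₁₀(σ'_f/σ'_0) = 0.26×3.8/(1+1.07)×log₁₀(88.401/42.494)
    = 0.47729 × 0.31813 = 0.1518 m

S_c ≈ 152 mm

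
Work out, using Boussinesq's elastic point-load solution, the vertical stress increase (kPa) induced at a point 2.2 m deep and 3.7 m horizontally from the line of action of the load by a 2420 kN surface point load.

Δσ_z ≈ 8.32 kPa

Boussinesq vertical stress below a point load on an elastic half-space:
Δσ_z = 3P/(2πz²) · [1 + (r/z)²]^(−5/2)
r/z = 3.7/2.2 = 1.6818; [1+(r/z)²]^(−5/2) = 0.034868.
Δσ_z = 3×2420/(2π×2.2²) × 0.034868 = 238.73 × 0.034868 = 8.324 kPa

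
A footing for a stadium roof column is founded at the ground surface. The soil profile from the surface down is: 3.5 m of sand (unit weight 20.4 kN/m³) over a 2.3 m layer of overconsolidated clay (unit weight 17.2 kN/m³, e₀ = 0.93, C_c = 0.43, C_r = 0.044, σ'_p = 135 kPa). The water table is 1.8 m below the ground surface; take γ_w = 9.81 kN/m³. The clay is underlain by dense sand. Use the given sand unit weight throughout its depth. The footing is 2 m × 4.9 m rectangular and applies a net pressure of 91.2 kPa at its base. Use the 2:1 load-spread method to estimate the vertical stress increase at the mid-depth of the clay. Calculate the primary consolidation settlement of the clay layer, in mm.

S_c ≈ 4.58 mm

Mid-depth of clay below the ground surface: z = 3.5 + 2.3/2 = 4.65 m.
Total vertical stress at mid-clay: σ_v = 20.4×3.5 + 17.2×1.15 = 91.18 kPa.
Pore pressure: u = 9.81×(4.65 − 1.8) = 27.959 kPa.
Initial effective stress: σ'_0 = σ_v − u = 91.18 − 27.959 = 63.221 kPa.
Stress increase at mid-clay by the 2:1 spreading method:
Δσ = qBL/((B+z)(L+z)) = 91.2×2×4.9/((2+4.65)(4.9+4.65)) = 14.073 kPa
Final effective stress: σ'_f = 63.221 + 14.073 = 77.294 kPa.
σ'_f = 77.294 ≤ σ'_p = 135 kPa, so the clay remains overconsolidated and only the recompression index applies:
S_c = C_r·H/(1+e₀)·log₁₀(σ'_f/σ'_0) = 0.044×2.3/1.93×log₁₀(77.294/63.221)
    = 0.052435 × 0.087284 = 0.004577 m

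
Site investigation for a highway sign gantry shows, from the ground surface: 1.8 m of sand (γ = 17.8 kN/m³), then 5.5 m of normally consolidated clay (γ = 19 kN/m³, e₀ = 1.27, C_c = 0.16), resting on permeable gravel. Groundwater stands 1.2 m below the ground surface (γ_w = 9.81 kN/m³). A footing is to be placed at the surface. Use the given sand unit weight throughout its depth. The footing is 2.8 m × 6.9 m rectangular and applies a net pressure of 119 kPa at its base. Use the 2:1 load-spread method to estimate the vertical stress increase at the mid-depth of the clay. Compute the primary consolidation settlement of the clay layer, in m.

Mid-depth of clay below the ground surface: z = 1.8 + 5.5/2 = 4.55 m.
Total vertical stress at mid-clay: σ_v = 17.8×1.8 + 19×2.75 = 84.29 kPa.
Pore pressure: u = 9.81×(4.55 − 1.2) = 32.864 kPa.
Initial effective stress: σ'_0 = σ_v − u = 84.29 − 32.864 = 51.426 kPa.
Stress increase at mid-clay by the 2:1 spreading method:
Δσ = qBL/((B+z)(L+z)) = 119×2.8×6.9/((2.8+4.55)(6.9+4.55)) = 27.319 kPa
Final effective stress: σ'_f = σ'_0 + Δσ = 51.426 + 27.319 = 78.745 kPa.
Normally consolidated clay, so the full stress increment lies on the virgin compression line:
S_c = C_c·H/(1+e₀)·log₁₀(σ'_f/σ'_0) = 0.16×5.5/(1+1.27)×log₁₀(78.745/51.426)
    = 0.38767 × 0.18504 = 0.07173 m

S_c ≈ 0.0717 m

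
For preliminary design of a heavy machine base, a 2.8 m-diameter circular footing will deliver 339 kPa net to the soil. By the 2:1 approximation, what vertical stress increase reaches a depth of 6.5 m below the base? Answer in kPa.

Δσ_z ≈ 30.7 kPa

By the 2:1 method the load spreads at 1 horizontal : 2 vertical, so at depth z the loaded area has grown by z in each plan dimension:
Δσ ≈ qD²/(D+z)² = 339×2.8²/(2.8+6.5)² = 30.729 kPa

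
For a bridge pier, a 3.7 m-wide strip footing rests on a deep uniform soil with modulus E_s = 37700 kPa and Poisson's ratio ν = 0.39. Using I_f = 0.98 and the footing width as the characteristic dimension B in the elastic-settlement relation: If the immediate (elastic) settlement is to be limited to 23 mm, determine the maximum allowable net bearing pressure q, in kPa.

q ≈ 282 kPa

S_e = q·B·(1−ν²)/E_s · I_f  ⇒  q = S_e·E_s / (B·(1−ν²)·I_f).
q = 0.023 × 37700 / (3.7 × 0.8479 × 0.98) = 282 kPa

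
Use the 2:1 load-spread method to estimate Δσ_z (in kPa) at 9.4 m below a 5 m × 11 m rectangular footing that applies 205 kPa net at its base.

Δσ_z ≈ 38.4 kPa

By the 2:1 method the load spreads at 1 horizontal : 2 vertical, so at depth z the loaded area has grown by z in each plan dimension:
Δσ = qBL/((B+z)(L+z)) = 205×5×11/((5+9.4)(11+9.4)) = 38.382 kPa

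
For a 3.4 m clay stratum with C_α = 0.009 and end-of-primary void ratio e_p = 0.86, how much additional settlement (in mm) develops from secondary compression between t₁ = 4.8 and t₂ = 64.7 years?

S_s ≈ 18.6 mm

Secondary compression: S_s = C_α·H/(1+e_p)·log₁₀(t₂/t₁)
S_s = 0.009×3.4/(1+0.86)×log₁₀(64.7/4.8)
    = 0.01645 × 1.13 = 0.01858 m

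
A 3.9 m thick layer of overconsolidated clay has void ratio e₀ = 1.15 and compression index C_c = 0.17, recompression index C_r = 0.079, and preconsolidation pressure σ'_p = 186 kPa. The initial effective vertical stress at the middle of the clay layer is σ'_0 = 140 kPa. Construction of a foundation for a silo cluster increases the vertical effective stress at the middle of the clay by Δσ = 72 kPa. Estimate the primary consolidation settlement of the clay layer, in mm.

Final effective stress: σ'_f = 140 + 72 = 212 kPa.
σ'_f = 212 > σ'_p = 186 kPa, so the stress path crosses the preconsolidation pressure — recompression up to σ'_p, then virgin compression beyond:
S_c = H/(1+e₀)·[C_r·log₁₀(σ'_p/σ'_0) + C_c·log₁₀(σ'_f/σ'_p)]
    = 3.9/2.15 × [0.079×log₁₀(186/140) + 0.17×log₁₀(212/186)]
    = 1.814 × [0.0097474 + 0.0096599] = 0.0352 m

S_c ≈ 35.2 mm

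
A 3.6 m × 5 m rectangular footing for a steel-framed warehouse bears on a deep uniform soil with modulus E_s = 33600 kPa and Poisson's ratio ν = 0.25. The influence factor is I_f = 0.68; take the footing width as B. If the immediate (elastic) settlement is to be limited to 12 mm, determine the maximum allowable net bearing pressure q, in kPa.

S_e = q·B·(1−ν²)/E_s · I_f  ⇒  q = S_e·E_s / (B·(1−ν²)·I_f).
q = 0.012 × 33600 / (3.6 × 0.9375 × 0.68) = 175.7 kPa

q ≈ 176 kPa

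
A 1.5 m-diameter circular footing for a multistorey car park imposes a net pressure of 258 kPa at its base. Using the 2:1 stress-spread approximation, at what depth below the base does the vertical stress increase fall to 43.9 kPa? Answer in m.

z ≈ 2.14 m

2:1 spreading — at depth z the loaded area has grown by z in each plan dimension:
qD²/(D+z)² = Δσ_z ⇒ z = D(√(q/Δσ_z) − 1) = 1.5×(√(258/43.9) − 1) = 2.136 m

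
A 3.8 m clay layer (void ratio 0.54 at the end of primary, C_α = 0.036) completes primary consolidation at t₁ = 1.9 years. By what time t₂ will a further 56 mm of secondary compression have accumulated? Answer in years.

S_s = C_α·H/(1+e_p)·log₁₀(t₂/t₁) ⇒ log₁₀(t₂/t₁) = S_s·(1+e_p)/(C_α·H).
log₁₀(t₂/t₁) = 0.056 × (1+0.54) / (0.036×3.8) = 0.6304
t₂ = t₁ × 10^0.6304 = 1.9 × 4.27 = 8.113 years

t₂ ≈ 8.11 years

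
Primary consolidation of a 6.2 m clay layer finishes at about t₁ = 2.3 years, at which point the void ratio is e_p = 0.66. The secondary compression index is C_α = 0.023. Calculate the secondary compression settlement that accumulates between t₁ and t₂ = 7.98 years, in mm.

S_s ≈ 46.4 mm

Secondary compression: S_s = C_α·H/(1+e_p)·log₁₀(t₂/t₁)
S_s = 0.023×6.2/(1+0.66)×log₁₀(7.98/2.3)
    = 0.0859 × 0.5403 = 0.04641 m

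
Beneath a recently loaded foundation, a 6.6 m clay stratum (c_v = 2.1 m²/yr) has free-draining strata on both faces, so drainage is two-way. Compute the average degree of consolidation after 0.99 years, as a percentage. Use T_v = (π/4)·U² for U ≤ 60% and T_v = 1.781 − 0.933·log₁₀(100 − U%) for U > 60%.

U ≈ 49.3 %

Drainage path length: H_d = H/2 = 3.3 m (double drainage).
T_v = c_v·t/H_d² = 2.1×0.99/3.3² = 0.19091.
T_v = 0.19091 corresponds to the U ≤ 60% branch:
U = √(4T_v/π) = 0.493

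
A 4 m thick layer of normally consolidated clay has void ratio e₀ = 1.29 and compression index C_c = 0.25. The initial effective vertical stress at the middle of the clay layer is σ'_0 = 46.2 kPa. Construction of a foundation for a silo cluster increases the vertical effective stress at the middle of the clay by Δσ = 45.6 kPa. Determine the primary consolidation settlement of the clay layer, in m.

S_c ≈ 0.13 m

Final effective stress: σ'_f = σ'_0 + Δσ = 46.2 + 45.6 = 91.8 kPa.
Normally consolidated clay, so the full stress increment lies on the virgin compression line:
S_c = C_c·H/(1+e₀)·log₁₀(σ'_f/σ'_0) = 0.25×4/(1+1.29)×log₁₀(91.8/46.2)
    = 0.43668 × 0.2982 = 0.1302 m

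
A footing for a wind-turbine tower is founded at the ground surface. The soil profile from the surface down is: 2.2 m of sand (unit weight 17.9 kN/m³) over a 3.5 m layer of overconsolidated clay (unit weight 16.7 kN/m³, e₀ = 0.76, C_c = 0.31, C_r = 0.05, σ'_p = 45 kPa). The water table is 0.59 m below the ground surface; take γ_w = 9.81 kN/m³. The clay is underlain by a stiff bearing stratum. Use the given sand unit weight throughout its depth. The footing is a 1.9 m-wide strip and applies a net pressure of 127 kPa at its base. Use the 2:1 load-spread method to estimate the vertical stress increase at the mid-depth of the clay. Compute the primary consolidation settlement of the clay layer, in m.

Mid-depth of clay below the ground surface: z = 2.2 + 3.5/2 = 3.95 m.
Total vertical stress at mid-clay: σ_v = 17.9×2.2 + 16.7×1.75 = 68.605 kPa.
Pore pressure: u = 9.81×(3.95 − 0.59) = 32.962 kPa.
Initial effective stress: σ'_0 = σ_v − u = 68.605 − 32.962 = 35.643 kPa.
Stress increase at mid-clay by the 2:1 spreading method:
Δσ = qB/(B+z) = 127×1.9/(1.9+3.95) = 41.248 kPa
Final effective stress: σ'_f = 35.643 + 41.248 = 76.891 kPa.
σ'_f = 76.891 > σ'_p = 45 kPa, so the stress path crosses the preconsolidation pressure — recompression up to σ'_p, then virgin compression beyond:
S_c = H/(1+e₀)·[C_r·log₁₀(σ'_p/σ'_0) + C_c·log₁₀(σ'_f/σ'_p)]
    = 3.5/1.76 × [0.05×log₁₀(45/35.643) + 0.31×log₁₀(76.891/45)]
    = 1.9886 × [0.0050619 + 0.072126] = 0.1535 m

S_c ≈ 0.153 m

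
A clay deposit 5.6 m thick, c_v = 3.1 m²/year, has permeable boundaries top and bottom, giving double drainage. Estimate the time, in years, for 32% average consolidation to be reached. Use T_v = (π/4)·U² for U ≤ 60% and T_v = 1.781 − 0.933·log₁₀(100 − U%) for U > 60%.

t ≈ 0.203 years

Drainage path length: H_d = H/2 = 2.8 m (double drainage).
U ≤ 60%: T_v = (π/4)·U² = (π/4)×0.32² = 0.080425.
t = T_v·H_d²/c_v = 0.080425×2.8²/3.1 = 0.2034 years.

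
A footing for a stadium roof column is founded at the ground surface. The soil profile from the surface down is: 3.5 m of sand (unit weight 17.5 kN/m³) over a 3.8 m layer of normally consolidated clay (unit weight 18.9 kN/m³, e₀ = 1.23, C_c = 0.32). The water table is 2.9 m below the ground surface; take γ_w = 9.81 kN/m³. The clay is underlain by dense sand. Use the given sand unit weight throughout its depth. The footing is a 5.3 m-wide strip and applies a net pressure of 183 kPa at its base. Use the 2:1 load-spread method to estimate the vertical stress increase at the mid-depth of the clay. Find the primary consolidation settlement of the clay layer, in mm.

S_c ≈ 192 mm

Mid-depth of clay below the ground surface: z = 3.5 + 3.8/2 = 5.4 m.
Total vertical stress at mid-clay: σ_v = 17.5×3.5 + 18.9×1.9 = 97.16 kPa.
Pore pressure: u = 9.81×(5.4 − 2.9) = 24.525 kPa.
Initial effective stress: σ'_0 = σ_v − u = 97.16 − 24.525 = 72.635 kPa.
Stress increase at mid-clay by the 2:1 spreading method:
Δσ = qB/(B+z) = 183×5.3/(5.3+5.4) = 90.645 kPa
Final effective stress: σ'_f = σ'_0 + Δσ = 72.635 + 90.645 = 163.28 kPa.
Normally consolidated clay, so the full stress increment lies on the virgin compression line:
S_c = C_c·H/(1+e₀)·log₁₀(σ'_f/σ'_0) = 0.32×3.8/(1+1.23)×log₁₀(163.28/72.635)
    = 0.54529 × 0.35179 = 0.1918 m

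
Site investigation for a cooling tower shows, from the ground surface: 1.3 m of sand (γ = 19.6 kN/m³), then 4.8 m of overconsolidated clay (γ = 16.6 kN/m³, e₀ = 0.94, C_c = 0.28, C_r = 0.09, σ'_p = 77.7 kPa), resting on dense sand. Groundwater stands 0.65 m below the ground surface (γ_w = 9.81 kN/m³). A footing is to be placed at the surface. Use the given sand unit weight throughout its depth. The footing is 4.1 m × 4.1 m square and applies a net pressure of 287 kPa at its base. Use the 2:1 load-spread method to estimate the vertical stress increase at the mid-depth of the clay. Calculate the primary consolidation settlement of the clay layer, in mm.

Mid-depth of clay below the ground surface: z = 1.3 + 4.8/2 = 3.7 m.
Total vertical stress at mid-clay: σ_v = 19.6×1.3 + 16.6×2.4 = 65.32 kPa.
Pore pressure: u = 9.81×(3.7 − 0.65) = 29.921 kPa.
Initial effective stress: σ'_0 = σ_v − u = 65.32 − 29.921 = 35.399 kPa.
Stress increase at mid-clay by the 2:1 spreading method:
Δσ = qBL/((B+z)(L+z)) = 287×4.1×4.1/((4.1+3.7)(4.1+3.7)) = 79.298 kPa
Final effective stress: σ'_f = 35.399 + 79.298 = 114.7 kPa.
σ'_f = 114.7 > σ'_p = 77.7 kPa, so the stress path crosses the preconsolidation pressure — recompression up to σ'_p, then virgin compression beyond:
S_c = H/(1+e₀)·[C_r·log₁₀(σ'_p/σ'_0) + C_c·log₁₀(σ'_f/σ'_p)]
    = 4.8/1.94 × [0.09×log₁₀(77.7/35.399) + 0.28×log₁₀(114.7/77.7)]
    = 2.4742 × [0.030729 + 0.04736] = 0.1932 m

S_c ≈ 193 mm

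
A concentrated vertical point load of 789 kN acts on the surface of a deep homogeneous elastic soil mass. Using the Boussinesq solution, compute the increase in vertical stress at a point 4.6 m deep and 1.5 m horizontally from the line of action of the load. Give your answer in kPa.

Boussinesq vertical stress below a point load on an elastic half-space:
Δσ_z = 3P/(2πz²) · [1 + (r/z)²]^(−5/2)
r/z = 1.5/4.6 = 0.32609; [1+(r/z)²]^(−5/2) = 0.77676.
Δσ_z = 3×789/(2π×4.6²) × 0.77676 = 17.803 × 0.77676 = 13.83 kPa

Δσ_z ≈ 13.8 kPa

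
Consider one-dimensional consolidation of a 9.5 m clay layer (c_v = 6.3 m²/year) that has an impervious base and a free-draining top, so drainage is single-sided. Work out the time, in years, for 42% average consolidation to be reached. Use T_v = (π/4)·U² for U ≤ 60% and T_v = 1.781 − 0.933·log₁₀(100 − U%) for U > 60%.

Drainage path length: H_d = H = 9.5 m (single drainage).
U ≤ 60%: T_v = (π/4)·U² = (π/4)×0.42² = 0.13854.
t = T_v·H_d²/c_v = 0.13854×9.5²/6.3 = 1.985 years.

t ≈ 1.98 years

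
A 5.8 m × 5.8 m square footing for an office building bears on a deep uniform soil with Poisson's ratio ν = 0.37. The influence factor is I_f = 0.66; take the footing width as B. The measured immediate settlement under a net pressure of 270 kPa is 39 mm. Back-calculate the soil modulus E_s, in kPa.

S_e = q·B·(1−ν²)/E_s · I_f  ⇒  E_s = q·B·(1−ν²)·I_f / S_e.
E_s = 270 × 5.8 × 0.8631 × 0.66 / 0.039 = 22870 kPa

E_s ≈ 22900 kPa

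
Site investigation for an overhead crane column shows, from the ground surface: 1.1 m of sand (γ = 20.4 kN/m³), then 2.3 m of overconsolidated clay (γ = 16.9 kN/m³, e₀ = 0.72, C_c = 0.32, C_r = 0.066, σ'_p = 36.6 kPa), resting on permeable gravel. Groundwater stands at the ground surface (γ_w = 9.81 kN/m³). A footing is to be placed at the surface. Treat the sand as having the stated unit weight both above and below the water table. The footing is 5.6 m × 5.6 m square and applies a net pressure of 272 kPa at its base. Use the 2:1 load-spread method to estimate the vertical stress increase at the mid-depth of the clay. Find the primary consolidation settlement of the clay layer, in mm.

S_c ≈ 296 mm

Mid-depth of clay below the ground surface: z = 1.1 + 2.3/2 = 2.25 m.
Total vertical stress at mid-clay: σ_v = 20.4×1.1 + 16.9×1.15 = 41.875 kPa.
Pore pressure: u = 9.81×(2.25 − 0) = 22.073 kPa.
Initial effective stress: σ'_0 = σ_v − u = 41.875 − 22.073 = 19.802 kPa.
Stress increase at mid-clay by the 2:1 spreading method:
Δσ = qBL/((B+z)(L+z)) = 272×5.6×5.6/((5.6+2.25)(5.6+2.25)) = 138.42 kPa
Final effective stress: σ'_f = 19.802 + 138.42 = 158.22 kPa.
σ'_f = 158.22 > σ'_p = 36.6 kPa, so the stress path crosses the preconsolidation pressure — recompression up to σ'_p, then virgin compression beyond:
S_c = H/(1+e₀)·[C_r·log₁₀(σ'_p/σ'_0) + C_c·log₁₀(σ'_f/σ'_p)]
    = 2.3/1.72 × [0.066×log₁₀(36.6/19.802) + 0.32×log₁₀(158.22/36.6)]
    = 1.3372 × [0.017607 + 0.20345] = 0.2956 m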